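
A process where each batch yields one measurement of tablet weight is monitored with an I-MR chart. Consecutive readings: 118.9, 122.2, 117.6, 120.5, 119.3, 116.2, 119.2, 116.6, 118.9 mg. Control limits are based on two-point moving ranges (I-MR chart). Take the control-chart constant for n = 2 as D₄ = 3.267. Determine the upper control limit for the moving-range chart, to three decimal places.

9.393

Moving ranges: 3.3, 4.6, 2.9, 1.2, 3.1, 3.0, 2.6, 2.3; M̄R̄ = 23.0000 / 8 = 2.8750
UCL_MR = D₄·M̄R̄ = 3.267 × 2.8750 = 9.3926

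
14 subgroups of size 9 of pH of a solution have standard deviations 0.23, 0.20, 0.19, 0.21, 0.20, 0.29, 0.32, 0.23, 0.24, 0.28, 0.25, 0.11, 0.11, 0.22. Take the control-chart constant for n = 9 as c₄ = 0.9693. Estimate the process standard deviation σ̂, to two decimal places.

0.23

s̄ = (0.23 + 0.20 + 0.19 + 0.21 + 0.20 + 0.29 + 0.32 + 0.23 + 0.24 + 0.28 + 0.25 + 0.11 + 0.11 + 0.22) / 14 = 0.2200
σ̂ = s̄ / c₄ = 0.2200 / 0.9693 = 0.2270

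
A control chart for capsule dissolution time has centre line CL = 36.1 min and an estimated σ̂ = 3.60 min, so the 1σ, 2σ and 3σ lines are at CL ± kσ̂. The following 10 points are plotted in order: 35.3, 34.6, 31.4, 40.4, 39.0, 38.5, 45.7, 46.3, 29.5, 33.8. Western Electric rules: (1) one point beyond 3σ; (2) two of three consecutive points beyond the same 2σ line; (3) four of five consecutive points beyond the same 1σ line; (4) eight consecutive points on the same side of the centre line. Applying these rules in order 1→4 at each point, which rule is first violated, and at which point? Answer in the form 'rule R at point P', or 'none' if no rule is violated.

rule 2 at point 8

Zone of each point (C = within 1σ̂, B = 1σ̂–2σ̂, A = 2σ̂–3σ̂, * = beyond 3σ̂; sign = side of CL): 1:-C, 2:-C, 3:-B, 4:+B, 5:+C, 6:+C, 7:+A, 8:+A, 9:-B, 10:-C
Rule 2 (two of three consecutive points beyond the same 2σ limit) is satisfied at point 8.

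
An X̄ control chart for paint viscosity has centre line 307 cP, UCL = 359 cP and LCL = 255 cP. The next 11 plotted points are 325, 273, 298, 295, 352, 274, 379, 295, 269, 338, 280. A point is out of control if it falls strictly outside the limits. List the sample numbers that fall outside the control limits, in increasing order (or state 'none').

7

Compare each point to [255, 359]: sample 7 = 379 > UCL.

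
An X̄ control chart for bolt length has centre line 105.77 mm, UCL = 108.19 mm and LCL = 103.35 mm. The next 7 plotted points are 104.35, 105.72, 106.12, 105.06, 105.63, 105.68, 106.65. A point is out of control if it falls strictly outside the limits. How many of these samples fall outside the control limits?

All 7 points lie within [103.35, 108.19].

0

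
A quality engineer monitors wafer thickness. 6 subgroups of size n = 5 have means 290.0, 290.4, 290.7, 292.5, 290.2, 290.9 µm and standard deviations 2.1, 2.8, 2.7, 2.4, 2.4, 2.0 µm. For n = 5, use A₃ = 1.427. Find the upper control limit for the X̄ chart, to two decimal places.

294.21

X̄̄ = (290.0 + 290.4 + 290.7 + 292.5 + 290.2 + 290.9) / 6 = 290.7833
s̄ = (2.1 + 2.8 + 2.7 + 2.4 + 2.4 + 2.0) / 6 = 2.4000
UCL = X̄̄ + A₃·s̄ = 290.7833 + 1.427 × 2.4000 = 294.2081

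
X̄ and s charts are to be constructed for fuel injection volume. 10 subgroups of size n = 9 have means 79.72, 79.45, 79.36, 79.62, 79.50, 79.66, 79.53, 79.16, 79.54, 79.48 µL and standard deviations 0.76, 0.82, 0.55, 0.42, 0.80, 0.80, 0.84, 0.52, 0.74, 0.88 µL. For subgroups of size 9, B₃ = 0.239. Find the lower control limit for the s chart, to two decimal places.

s̄ = (0.76 + 0.82 + 0.55 + 0.42 + 0.80 + 0.80 + 0.84 + 0.52 + 0.74 + 0.88) / 10 = 0.7130
LCL_s = B₃·s̄ = 0.239 × 0.7130 = 0.1704

0.17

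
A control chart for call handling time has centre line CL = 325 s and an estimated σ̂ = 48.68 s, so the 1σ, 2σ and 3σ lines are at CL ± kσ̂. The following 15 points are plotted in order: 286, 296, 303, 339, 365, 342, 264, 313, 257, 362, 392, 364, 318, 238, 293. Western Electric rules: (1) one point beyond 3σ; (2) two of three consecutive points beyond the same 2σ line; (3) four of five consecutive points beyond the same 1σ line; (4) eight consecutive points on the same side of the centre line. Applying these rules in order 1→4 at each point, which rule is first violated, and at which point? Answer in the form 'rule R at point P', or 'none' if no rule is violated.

none

Zone of each point (C = within 1σ̂, B = 1σ̂–2σ̂, A = 2σ̂–3σ̂, * = beyond 3σ̂; sign = side of CL): 1:-C, 2:-C, 3:-C, 4:+C, 5:+C, 6:+C, 7:-B, 8:-C, 9:-B, 10:+C, 11:+B, 12:+C, 13:-C, 14:-B, 15:-C
No rule fires across all 15 points.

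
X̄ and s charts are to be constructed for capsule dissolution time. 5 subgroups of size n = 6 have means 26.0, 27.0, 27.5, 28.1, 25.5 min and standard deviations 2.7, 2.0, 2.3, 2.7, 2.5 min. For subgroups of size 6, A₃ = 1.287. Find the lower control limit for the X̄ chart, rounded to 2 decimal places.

X̄̄ = (26.0 + 27.0 + 27.5 + 28.1 + 25.5) / 5 = 26.8200
s̄ = (2.7 + 2.0 + 2.3 + 2.7 + 2.5) / 5 = 2.4400
LCL = X̄̄ − A₃·s̄ = 26.8200 − 1.287 × 2.4400 = 23.6797

23.68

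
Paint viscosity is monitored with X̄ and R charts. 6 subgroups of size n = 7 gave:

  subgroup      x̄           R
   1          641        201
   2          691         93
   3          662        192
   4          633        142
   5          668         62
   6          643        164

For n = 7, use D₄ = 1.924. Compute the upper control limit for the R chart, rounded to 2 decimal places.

273.85

R̄ = (201 + 93 + 192 + 142 + 62 + 164) / 6 = 854.0000 / 6 = 142.3333
UCL_R = D₄·R̄ = 1.924 × 142.3333 = 273.8493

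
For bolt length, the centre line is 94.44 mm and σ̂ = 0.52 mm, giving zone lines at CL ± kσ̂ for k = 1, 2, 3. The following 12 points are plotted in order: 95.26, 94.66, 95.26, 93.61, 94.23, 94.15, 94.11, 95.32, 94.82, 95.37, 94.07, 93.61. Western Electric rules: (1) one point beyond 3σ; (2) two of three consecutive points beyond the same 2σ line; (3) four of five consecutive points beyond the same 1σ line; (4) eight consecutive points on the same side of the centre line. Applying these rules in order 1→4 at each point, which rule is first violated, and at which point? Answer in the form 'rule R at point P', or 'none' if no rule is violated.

Zone of each point (C = within 1σ̂, B = 1σ̂–2σ̂, A = 2σ̂–3σ̂, * = beyond 3σ̂; sign = side of CL): 1:+B, 2:+C, 3:+B, 4:-B, 5:-C, 6:-C, 7:-C, 8:+B, 9:+C, 10:+B, 11:-C, 12:-B
No rule fires across all 12 points.

none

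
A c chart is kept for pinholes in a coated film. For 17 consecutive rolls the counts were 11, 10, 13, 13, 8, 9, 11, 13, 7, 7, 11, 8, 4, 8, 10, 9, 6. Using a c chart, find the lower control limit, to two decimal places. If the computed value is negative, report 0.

c̄ = (11 + 10 + 13 + 13 + 8 + 9 + 11 + 13 + 7 + 7 + 11 + 8 + 4 + 8 + 10 + 9 + 6) / 17 = 158 / 17 = 9.2941
LCL = c̄ − 3√c̄ = 9.2941 − 3 × 3.0486 = 0.1482

0.15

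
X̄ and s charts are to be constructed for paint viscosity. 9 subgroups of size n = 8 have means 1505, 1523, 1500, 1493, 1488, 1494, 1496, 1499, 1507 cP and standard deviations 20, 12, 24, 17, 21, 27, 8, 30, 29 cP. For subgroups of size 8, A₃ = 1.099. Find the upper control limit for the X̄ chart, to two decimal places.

X̄̄ = (1505 + 1523 + 1500 + 1493 + 1488 + 1494 + 1496 + 1499 + 1507) / 9 = 1500.5556
s̄ = (20 + 12 + 24 + 17 + 21 + 27 + 8 + 30 + 29) / 9 = 20.8889
UCL = X̄̄ + A₃·s̄ = 1500.5556 + 1.099 × 20.8889 = 1523.5124

1523.51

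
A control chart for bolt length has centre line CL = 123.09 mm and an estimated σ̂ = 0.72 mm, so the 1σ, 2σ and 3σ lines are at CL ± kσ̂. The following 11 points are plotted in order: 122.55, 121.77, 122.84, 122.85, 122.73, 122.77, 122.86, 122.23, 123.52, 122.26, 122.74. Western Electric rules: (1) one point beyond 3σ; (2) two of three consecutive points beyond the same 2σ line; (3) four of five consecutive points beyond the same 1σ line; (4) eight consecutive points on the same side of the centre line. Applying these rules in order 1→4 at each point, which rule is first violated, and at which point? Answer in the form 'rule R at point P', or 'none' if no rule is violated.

rule 4 at point 8

Zone of each point (C = within 1σ̂, B = 1σ̂–2σ̂, A = 2σ̂–3σ̂, * = beyond 3σ̂; sign = side of CL): 1:-C, 2:-B, 3:-C, 4:-C, 5:-C, 6:-C, 7:-C, 8:-B, 9:+C, 10:-B, 11:-C
Rule 4 (eight consecutive points on the same side of the centre line) is satisfied at point 8.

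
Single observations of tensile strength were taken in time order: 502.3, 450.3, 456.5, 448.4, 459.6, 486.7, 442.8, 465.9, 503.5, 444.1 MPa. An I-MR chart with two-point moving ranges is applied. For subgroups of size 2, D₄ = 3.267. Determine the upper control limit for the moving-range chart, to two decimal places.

97.50

Moving ranges: 52.0, 6.2, 8.1, 11.2, 27.1, 43.9, 23.1, 37.6, 59.4; M̄R̄ = 268.6000 / 9 = 29.8444
UCL_MR = D₄·M̄R̄ = 3.267 × 29.8444 = 97.5018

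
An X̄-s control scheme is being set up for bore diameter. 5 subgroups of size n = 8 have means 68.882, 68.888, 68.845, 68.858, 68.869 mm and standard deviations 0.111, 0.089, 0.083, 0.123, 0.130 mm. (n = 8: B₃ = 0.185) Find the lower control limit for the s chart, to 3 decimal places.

s̄ = (0.111 + 0.089 + 0.083 + 0.123 + 0.130) / 5 = 0.1072
LCL_s = B₃·s̄ = 0.185 × 0.1072 = 0.0198

0.020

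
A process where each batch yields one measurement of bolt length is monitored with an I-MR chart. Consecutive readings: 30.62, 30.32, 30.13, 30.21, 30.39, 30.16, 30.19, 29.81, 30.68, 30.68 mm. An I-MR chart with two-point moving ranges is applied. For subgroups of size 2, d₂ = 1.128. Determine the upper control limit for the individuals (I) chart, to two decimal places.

X̄ = (30.62 + 30.32 + 30.13 + 30.21 + 30.39 + 30.16 + 30.19 + 29.81 + 30.68 + 30.68) / 10 = 30.3190
Moving ranges: 0.30, 0.19, 0.08, 0.18, 0.23, 0.03, 0.38, 0.87, 0.00; M̄R̄ = 2.2600 / 9 = 0.2511
UCL = X̄ + 3·M̄R̄/d₂ = 30.3190 + 3 × 0.2511 / 1.128 = 30.9868

30.99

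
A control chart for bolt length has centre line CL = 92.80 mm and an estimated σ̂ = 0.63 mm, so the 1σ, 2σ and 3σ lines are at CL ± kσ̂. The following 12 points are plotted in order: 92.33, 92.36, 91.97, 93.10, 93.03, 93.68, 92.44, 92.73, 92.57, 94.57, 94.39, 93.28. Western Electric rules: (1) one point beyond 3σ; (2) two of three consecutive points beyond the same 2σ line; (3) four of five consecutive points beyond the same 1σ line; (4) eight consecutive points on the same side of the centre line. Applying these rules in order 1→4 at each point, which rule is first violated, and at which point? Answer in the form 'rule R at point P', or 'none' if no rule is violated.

rule 2 at point 11

Zone of each point (C = within 1σ̂, B = 1σ̂–2σ̂, A = 2σ̂–3σ̂, * = beyond 3σ̂; sign = side of CL): 1:-C, 2:-C, 3:-B, 4:+C, 5:+C, 6:+B, 7:-C, 8:-C, 9:-C, 10:+A, 11:+A, 12:+C
Rule 2 (two of three consecutive points beyond the same 2σ limit) is satisfied at point 11.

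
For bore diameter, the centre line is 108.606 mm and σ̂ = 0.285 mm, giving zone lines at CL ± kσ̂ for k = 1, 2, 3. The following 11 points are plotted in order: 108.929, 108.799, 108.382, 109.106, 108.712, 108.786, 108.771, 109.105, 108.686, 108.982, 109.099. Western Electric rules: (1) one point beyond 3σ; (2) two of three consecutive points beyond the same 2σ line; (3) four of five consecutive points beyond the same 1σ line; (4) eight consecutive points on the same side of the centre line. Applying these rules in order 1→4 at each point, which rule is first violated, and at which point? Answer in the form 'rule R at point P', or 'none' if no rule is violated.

Zone of each point (C = within 1σ̂, B = 1σ̂–2σ̂, A = 2σ̂–3σ̂, * = beyond 3σ̂; sign = side of CL): 1:+B, 2:+C, 3:-C, 4:+B, 5:+C, 6:+C, 7:+C, 8:+B, 9:+C, 10:+B, 11:+B
Rule 4 (eight consecutive points on the same side of the centre line) is satisfied at point 11.

rule 4 at point 11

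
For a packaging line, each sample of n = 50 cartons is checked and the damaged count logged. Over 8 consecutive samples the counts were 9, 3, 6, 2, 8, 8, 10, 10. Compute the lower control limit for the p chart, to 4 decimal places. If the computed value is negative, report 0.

p̄ = Σdᵢ / (k·n) = 56 / (8 × 50) = 0.14000
LCL = p̄ − 3·√(p̄(1−p̄)/n) = 0.14000 − 3 × 0.04907 = -0.00721 → 0 (negative, so LCL = 0)

0.0000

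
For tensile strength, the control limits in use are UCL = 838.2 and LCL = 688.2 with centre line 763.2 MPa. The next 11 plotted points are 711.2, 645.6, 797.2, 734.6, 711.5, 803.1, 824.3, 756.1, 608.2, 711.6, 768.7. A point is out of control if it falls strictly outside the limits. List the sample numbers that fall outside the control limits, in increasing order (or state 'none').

2, 9

Compare each point to [688.2, 838.2]: sample 2 = 645.6 < LCL; sample 9 = 608.2 < LCL.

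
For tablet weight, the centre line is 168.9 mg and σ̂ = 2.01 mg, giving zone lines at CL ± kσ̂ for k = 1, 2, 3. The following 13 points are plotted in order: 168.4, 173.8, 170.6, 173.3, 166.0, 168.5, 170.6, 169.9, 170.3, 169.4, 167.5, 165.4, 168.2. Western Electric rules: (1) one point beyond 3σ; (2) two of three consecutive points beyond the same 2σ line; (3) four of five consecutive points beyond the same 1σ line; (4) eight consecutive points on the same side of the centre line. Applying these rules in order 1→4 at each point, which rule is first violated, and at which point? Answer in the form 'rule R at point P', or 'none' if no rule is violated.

rule 2 at point 4

Zone of each point (C = within 1σ̂, B = 1σ̂–2σ̂, A = 2σ̂–3σ̂, * = beyond 3σ̂; sign = side of CL): 1:-C, 2:+A, 3:+C, 4:+A, 5:-B, 6:-C, 7:+C, 8:+C, 9:+C, 10:+C, 11:-C, 12:-B, 13:-C
Rule 2 (two of three consecutive points beyond the same 2σ limit) is satisfied at point 4.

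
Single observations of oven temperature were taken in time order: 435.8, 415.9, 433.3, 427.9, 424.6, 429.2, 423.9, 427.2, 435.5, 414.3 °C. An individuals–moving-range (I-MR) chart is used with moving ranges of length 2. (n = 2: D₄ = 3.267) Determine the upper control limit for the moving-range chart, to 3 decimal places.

32.198

Moving ranges: 19.9, 17.4, 5.4, 3.3, 4.6, 5.3, 3.3, 8.3, 21.2; M̄R̄ = 88.7000 / 9 = 9.8556
UCL_MR = D₄·M̄R̄ = 3.267 × 9.8556 = 32.1981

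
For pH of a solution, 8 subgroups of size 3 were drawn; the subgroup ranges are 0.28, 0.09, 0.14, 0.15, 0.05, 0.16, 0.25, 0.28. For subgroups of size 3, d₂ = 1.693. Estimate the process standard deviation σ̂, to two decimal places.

R̄ = (0.28 + 0.09 + 0.14 + 0.15 + 0.05 + 0.16 + 0.25 + 0.28) / 8 = 0.1750
σ̂ = R̄ / d₂ = 0.1750 / 1.693 = 0.1034

0.10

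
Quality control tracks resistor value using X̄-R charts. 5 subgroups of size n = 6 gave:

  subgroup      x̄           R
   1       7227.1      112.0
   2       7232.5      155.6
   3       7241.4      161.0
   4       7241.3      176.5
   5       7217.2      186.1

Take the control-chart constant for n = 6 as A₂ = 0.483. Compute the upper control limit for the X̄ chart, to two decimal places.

7308.33

X̄̄ = (7227.1 + 7232.5 + 7241.4 + 7241.3 + 7217.2) / 5 = 36159.5000 / 5 = 7231.9000
R̄ = (112.0 + 155.6 + 161.0 + 176.5 + 186.1) / 5 = 791.2000 / 5 = 158.2400
UCL = X̄̄ + A₂·R̄ = 7231.9000 + 0.483 × 158.2400 = 7308.3299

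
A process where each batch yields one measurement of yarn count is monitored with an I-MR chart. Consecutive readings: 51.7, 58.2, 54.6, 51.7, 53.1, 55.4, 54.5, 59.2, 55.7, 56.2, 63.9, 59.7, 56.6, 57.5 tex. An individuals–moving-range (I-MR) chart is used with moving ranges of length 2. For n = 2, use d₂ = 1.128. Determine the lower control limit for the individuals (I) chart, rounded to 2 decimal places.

X̄ = (51.7 + 58.2 + 54.6 + 51.7 + 53.1 + 55.4 + 54.5 + 59.2 + 55.7 + 56.2 + 63.9 + 59.7 + 56.6 + 57.5) / 14 = 56.2857
Moving ranges: 6.5, 3.6, 2.9, 1.4, 2.3, 0.9, 4.7, 3.5, 0.5, 7.7, 4.2, 3.1, 0.9; M̄R̄ = 42.2000 / 13 = 3.2462
LCL = X̄ − 3·M̄R̄/d₂ = 56.2857 − 3 × 3.2462 / 1.128 = 47.6523

47.65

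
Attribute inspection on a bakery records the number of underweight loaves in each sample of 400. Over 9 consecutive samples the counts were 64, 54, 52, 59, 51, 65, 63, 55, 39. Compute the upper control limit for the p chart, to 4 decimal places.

p̄ = Σdᵢ / (k·n) = 502 / (9 × 400) = 0.13944
UCL = p̄ + 3·√(p̄(1−p̄)/n) = 0.13944 + 3 × √(0.13944×0.86056/400) = 0.13944 + 3 × 0.01732 = 0.19141

0.1914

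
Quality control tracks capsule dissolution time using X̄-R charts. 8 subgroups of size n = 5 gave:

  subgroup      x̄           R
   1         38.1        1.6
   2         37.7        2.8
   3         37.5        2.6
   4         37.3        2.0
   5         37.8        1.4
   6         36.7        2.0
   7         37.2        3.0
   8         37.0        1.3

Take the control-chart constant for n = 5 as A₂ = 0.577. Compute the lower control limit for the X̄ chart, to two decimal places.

X̄̄ = (38.1 + 37.7 + 37.5 + 37.3 + 37.8 + 36.7 + 37.2 + 37.0) / 8 = 299.3000 / 8 = 37.4125
R̄ = (1.6 + 2.8 + 2.6 + 2.0 + 1.4 + 2.0 + 3.0 + 1.3) / 8 = 16.7000 / 8 = 2.0875
LCL = X̄̄ − A₂·R̄ = 37.4125 − 0.577 × 2.0875 = 36.2080

36.21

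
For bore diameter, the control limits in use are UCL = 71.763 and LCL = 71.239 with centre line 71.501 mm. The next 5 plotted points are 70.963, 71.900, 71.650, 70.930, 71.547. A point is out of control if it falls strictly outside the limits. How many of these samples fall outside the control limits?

Compare each point to [71.239, 71.763]: sample 1 = 70.963 < LCL; sample 2 = 71.900 > UCL; sample 4 = 70.930 < LCL.

3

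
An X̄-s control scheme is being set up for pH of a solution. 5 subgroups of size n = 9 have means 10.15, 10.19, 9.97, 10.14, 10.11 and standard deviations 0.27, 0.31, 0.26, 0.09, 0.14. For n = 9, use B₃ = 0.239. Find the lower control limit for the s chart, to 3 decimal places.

0.051

s̄ = (0.27 + 0.31 + 0.26 + 0.09 + 0.14) / 5 = 0.2140
LCL_s = B₃·s̄ = 0.239 × 0.2140 = 0.0511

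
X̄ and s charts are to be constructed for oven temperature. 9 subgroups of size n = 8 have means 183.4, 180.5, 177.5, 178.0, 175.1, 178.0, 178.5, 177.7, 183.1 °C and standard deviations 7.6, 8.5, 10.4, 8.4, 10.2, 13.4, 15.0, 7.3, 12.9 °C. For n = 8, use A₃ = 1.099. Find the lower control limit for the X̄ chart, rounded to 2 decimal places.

167.65

X̄̄ = (183.4 + 180.5 + 177.5 + 178.0 + 175.1 + 178.0 + 178.5 + 177.7 + 183.1) / 9 = 179.0889
s̄ = (7.6 + 8.5 + 10.4 + 8.4 + 10.2 + 13.4 + 15.0 + 7.3 + 12.9) / 9 = 10.4111
LCL = X̄̄ − A₃·s̄ = 179.0889 − 1.099 × 10.4111 = 167.6471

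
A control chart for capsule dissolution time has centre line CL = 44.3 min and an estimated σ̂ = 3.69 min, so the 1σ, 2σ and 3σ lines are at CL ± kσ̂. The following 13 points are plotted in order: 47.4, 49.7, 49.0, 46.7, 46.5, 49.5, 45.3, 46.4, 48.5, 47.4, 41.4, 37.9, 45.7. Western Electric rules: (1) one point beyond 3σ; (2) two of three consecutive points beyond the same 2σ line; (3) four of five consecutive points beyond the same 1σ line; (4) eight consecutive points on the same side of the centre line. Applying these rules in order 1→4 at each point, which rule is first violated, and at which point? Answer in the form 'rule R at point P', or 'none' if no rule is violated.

Zone of each point (C = within 1σ̂, B = 1σ̂–2σ̂, A = 2σ̂–3σ̂, * = beyond 3σ̂; sign = side of CL): 1:+C, 2:+B, 3:+B, 4:+C, 5:+C, 6:+B, 7:+C, 8:+C, 9:+B, 10:+C, 11:-C, 12:-B, 13:+C
Rule 4 (eight consecutive points on the same side of the centre line) is satisfied at point 8.

rule 4 at point 8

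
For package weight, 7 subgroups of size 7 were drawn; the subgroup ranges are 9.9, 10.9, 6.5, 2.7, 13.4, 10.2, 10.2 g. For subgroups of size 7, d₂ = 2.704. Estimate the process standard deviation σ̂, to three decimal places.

3.371

R̄ = (9.9 + 10.9 + 6.5 + 2.7 + 13.4 + 10.2 + 10.2) / 7 = 9.1143
σ̂ = R̄ / d₂ = 9.1143 / 2.704 = 3.3707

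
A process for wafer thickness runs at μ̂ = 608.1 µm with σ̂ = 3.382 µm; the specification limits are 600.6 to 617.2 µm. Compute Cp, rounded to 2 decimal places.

0.82

Cp = (USL − LSL) / (6σ̂) = (617.2 − 600.6) / (6 × 3.382) = 16.6000 / 20.2920 = 0.8181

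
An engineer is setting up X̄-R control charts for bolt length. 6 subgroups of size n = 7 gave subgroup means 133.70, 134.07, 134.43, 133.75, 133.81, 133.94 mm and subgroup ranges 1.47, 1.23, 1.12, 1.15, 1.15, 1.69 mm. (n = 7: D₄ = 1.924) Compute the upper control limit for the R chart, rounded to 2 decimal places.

R̄ = (1.47 + 1.23 + 1.12 + 1.15 + 1.15 + 1.69) / 6 = 7.8100 / 6 = 1.3017
UCL_R = D₄·R̄ = 1.924 × 1.3017 = 2.5044

2.50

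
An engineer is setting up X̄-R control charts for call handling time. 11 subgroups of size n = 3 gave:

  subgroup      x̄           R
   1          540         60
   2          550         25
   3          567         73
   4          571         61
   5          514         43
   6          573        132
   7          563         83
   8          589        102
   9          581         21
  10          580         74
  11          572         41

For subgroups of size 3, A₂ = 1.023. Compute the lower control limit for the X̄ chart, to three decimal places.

497.141

X̄̄ = (540 + 550 + 567 + 571 + 514 + 573 + 563 + 589 + 581 + 580 + 572) / 11 = 6200.0000 / 11 = 563.6364
R̄ = (60 + 25 + 73 + 61 + 43 + 132 + 83 + 102 + 21 + 74 + 41) / 11 = 715.0000 / 11 = 65.0000
LCL = X̄̄ − A₂·R̄ = 563.6364 − 1.023 × 65.0000 = 497.1414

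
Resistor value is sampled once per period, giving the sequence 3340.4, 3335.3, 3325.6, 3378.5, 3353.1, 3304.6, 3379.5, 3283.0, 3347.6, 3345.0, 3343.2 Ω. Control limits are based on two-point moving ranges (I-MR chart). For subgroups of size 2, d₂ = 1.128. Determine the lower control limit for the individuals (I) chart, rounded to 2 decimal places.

X̄ = (3340.4 + 3335.3 + 3325.6 + 3378.5 + 3353.1 + 3304.6 + 3379.5 + 3283.0 + 3347.6 + 3345.0 + 3343.2) / 11 = 3339.6182
Moving ranges: 5.1, 9.7, 52.9, 25.4, 48.5, 74.9, 96.5, 64.6, 2.6, 1.8; M̄R̄ = 382.0000 / 10 = 38.2000
LCL = X̄ − 3·M̄R̄/d₂ = 3339.6182 − 3 × 38.2000 / 1.128 = 3238.0224

3238.02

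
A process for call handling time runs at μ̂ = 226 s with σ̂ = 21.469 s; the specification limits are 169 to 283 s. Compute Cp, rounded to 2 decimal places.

0.88

Cp = (USL − LSL) / (6σ̂) = (283 − 169) / (6 × 21.469) = 114.0000 / 128.8140 = 0.8850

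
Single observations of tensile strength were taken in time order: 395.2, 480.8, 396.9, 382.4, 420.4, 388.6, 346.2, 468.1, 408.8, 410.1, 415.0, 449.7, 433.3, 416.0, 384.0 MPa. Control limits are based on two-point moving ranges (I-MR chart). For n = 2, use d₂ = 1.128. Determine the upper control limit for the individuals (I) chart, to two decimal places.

X̄ = (395.2 + 480.8 + 396.9 + 382.4 + 420.4 + 388.6 + 346.2 + 468.1 + 408.8 + 410.1 + 415.0 + 449.7 + 433.3 + 416.0 + 384.0) / 15 = 413.0333
Moving ranges: 85.6, 83.9, 14.5, 38.0, 31.8, 42.4, 121.9, 59.3, 1.3, 4.9, 34.7, 16.4, 17.3, 32.0; M̄R̄ = 584.0000 / 14 = 41.7143
UCL = X̄ + 3·M̄R̄/d₂ = 413.0333 + 3 × 41.7143 / 1.128 = 523.9756

523.98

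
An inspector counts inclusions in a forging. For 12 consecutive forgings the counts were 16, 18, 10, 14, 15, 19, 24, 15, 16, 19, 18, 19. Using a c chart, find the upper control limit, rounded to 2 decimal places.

29.26

c̄ = (16 + 18 + 10 + 14 + 15 + 19 + 24 + 15 + 16 + 19 + 18 + 19) / 12 = 203 / 12 = 16.9167
UCL = c̄ + 3√c̄ = 16.9167 + 3 × √16.9167 = 16.9167 + 3 × 4.1130 = 29.2556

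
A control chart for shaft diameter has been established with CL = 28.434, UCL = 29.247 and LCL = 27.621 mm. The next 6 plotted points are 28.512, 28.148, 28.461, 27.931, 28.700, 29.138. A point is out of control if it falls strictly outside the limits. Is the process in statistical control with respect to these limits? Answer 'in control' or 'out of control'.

All 6 points lie within [27.621, 29.247].

in control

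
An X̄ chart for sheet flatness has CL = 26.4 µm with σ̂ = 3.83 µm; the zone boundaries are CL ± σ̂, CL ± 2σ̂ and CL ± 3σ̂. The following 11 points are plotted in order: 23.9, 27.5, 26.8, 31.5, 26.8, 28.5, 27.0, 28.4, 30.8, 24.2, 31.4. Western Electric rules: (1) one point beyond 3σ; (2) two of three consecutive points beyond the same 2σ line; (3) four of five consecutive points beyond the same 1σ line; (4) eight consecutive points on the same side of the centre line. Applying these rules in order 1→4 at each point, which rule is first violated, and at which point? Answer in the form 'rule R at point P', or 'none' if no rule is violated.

rule 4 at point 9

Zone of each point (C = within 1σ̂, B = 1σ̂–2σ̂, A = 2σ̂–3σ̂, * = beyond 3σ̂; sign = side of CL): 1:-C, 2:+C, 3:+C, 4:+B, 5:+C, 6:+C, 7:+C, 8:+C, 9:+B, 10:-C, 11:+B
Rule 4 (eight consecutive points on the same side of the centre line) is satisfied at point 9.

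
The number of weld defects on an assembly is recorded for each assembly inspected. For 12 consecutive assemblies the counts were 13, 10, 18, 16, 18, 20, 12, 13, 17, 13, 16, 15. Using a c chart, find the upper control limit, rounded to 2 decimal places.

c̄ = (13 + 10 + 18 + 16 + 18 + 20 + 12 + 13 + 17 + 13 + 16 + 15) / 12 = 181 / 12 = 15.0833
UCL = c̄ + 3√c̄ = 15.0833 + 3 × √15.0833 = 15.0833 + 3 × 3.8837 = 26.7345

26.73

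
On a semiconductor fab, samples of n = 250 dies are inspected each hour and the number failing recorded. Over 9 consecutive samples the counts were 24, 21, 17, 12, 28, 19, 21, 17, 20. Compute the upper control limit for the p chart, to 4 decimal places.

p̄ = Σdᵢ / (k·n) = 179 / (9 × 250) = 0.07956
UCL = p̄ + 3·√(p̄(1−p̄)/n) = 0.07956 + 3 × √(0.07956×0.92044/250) = 0.07956 + 3 × 0.01711 = 0.13090

0.1309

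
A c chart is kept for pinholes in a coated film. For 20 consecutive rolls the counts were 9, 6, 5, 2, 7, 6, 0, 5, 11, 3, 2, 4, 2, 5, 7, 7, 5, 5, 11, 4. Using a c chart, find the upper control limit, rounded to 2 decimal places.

c̄ = (9 + 6 + 5 + 2 + 7 + 6 + 0 + 5 + 11 + 3 + 2 + 4 + 2 + 5 + 7 + 7 + 5 + 5 + 11 + 4) / 20 = 106 / 20 = 5.3000
UCL = c̄ + 3√c̄ = 5.3000 + 3 × √5.3000 = 5.3000 + 3 × 2.3022 = 12.2065

12.21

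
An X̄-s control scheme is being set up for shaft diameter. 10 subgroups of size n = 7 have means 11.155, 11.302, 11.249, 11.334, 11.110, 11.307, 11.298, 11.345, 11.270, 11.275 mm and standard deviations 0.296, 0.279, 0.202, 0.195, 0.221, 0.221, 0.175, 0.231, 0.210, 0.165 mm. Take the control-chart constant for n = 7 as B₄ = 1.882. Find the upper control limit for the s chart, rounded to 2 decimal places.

0.41

s̄ = (0.296 + 0.279 + 0.202 + 0.195 + 0.221 + 0.221 + 0.175 + 0.231 + 0.210 + 0.165) / 10 = 0.2195
UCL_s = B₄·s̄ = 1.882 × 0.2195 = 0.4131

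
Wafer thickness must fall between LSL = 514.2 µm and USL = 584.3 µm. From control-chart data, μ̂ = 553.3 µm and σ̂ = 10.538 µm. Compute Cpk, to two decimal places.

0.98

Cpu = (USL − μ̂) / (3σ̂) = (584.3 − 553.3) / (3 × 10.538) = 0.9806; Cpl = (μ̂ − LSL) / (3σ̂) = (553.3 − 514.2) / (3 × 10.538) = 1.2368; Cpk = min(Cpu, Cpl) = 0.9806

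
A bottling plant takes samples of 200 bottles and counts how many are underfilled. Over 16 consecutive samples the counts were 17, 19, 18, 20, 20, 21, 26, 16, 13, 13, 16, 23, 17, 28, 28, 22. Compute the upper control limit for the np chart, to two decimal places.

p̄ = Σdᵢ / (k·n) = 317 / (16 × 200) = 0.09906
UCL = np̄ + 3·√(np̄(1−p̄)) = 19.8125 + 3 × √(19.8125×0.90094) = 19.8125 + 3 × 4.2249 = 32.4872

32.49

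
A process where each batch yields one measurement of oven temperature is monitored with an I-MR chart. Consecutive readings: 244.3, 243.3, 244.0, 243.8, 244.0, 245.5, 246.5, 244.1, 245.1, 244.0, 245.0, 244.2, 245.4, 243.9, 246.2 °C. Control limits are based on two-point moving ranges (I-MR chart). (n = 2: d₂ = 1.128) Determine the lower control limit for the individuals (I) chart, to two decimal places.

X̄ = (244.3 + 243.3 + 244.0 + 243.8 + 244.0 + 245.5 + 246.5 + 244.1 + 245.1 + 244.0 + 245.0 + 244.2 + 245.4 + 243.9 + 246.2) / 15 = 244.6200
Moving ranges: 1.0, 0.7, 0.2, 0.2, 1.5, 1.0, 2.4, 1.0, 1.1, 1.0, 0.8, 1.2, 1.5, 2.3; M̄R̄ = 15.9000 / 14 = 1.1357
LCL = X̄ − 3·M̄R̄/d₂ = 244.6200 − 3 × 1.1357 / 1.128 = 241.5995

241.60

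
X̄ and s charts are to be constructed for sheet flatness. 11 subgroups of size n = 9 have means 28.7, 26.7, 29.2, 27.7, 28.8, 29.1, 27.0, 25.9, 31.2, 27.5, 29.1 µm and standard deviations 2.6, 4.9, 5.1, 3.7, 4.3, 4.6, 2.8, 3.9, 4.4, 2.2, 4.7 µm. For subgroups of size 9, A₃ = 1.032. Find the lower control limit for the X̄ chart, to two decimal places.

X̄̄ = (28.7 + 26.7 + 29.2 + 27.7 + 28.8 + 29.1 + 27.0 + 25.9 + 31.2 + 27.5 + 29.1) / 11 = 28.2636
s̄ = (2.6 + 4.9 + 5.1 + 3.7 + 4.3 + 4.6 + 2.8 + 3.9 + 4.4 + 2.2 + 4.7) / 11 = 3.9273
LCL = X̄̄ − A₃·s̄ = 28.2636 − 1.032 × 3.9273 = 24.2107

24.21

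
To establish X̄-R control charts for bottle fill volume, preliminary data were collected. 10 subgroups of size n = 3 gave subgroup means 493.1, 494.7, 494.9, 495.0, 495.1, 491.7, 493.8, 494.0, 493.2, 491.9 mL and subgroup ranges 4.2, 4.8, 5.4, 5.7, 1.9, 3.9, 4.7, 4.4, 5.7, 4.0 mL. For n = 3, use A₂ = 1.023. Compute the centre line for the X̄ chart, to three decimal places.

X̄̄ = (493.1 + 494.7 + 494.9 + 495.0 + 495.1 + 491.7 + 493.8 + 494.0 + 493.2 + 491.9) / 10 = 4937.4000 / 10 = 493.7400
CL = X̄̄ = 493.7400

493.740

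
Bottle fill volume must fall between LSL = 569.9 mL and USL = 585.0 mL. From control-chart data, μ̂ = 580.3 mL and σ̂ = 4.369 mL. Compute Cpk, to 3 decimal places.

0.359

Cpu = (USL − μ̂) / (3σ̂) = (585.0 − 580.3) / (3 × 4.369) = 0.3586; Cpl = (μ̂ − LSL) / (3σ̂) = (580.3 − 569.9) / (3 × 4.369) = 0.7935; Cpk = min(Cpu, Cpl) = 0.3586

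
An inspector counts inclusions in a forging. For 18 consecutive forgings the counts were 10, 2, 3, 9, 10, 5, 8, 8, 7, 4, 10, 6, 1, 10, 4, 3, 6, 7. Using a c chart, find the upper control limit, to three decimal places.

c̄ = (10 + 2 + 3 + 9 + 10 + 5 + 8 + 8 + 7 + 4 + 10 + 6 + 1 + 10 + 4 + 3 + 6 + 7) / 18 = 113 / 18 = 6.2778
UCL = c̄ + 3√c̄ = 6.2778 + 3 × √6.2778 = 6.2778 + 3 × 2.5055 = 13.7944

13.794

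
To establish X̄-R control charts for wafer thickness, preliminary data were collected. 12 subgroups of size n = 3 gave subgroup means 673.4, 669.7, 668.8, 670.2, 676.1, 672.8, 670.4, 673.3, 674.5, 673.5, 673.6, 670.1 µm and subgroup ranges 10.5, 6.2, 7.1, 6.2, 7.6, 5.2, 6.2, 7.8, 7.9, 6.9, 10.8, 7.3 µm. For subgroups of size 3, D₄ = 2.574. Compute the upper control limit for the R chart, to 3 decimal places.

R̄ = (10.5 + 6.2 + 7.1 + 6.2 + 7.6 + 5.2 + 6.2 + 7.8 + 7.9 + 6.9 + 10.8 + 7.3) / 12 = 89.7000 / 12 = 7.4750
UCL_R = D₄·R̄ = 2.574 × 7.4750 = 19.2406

19.241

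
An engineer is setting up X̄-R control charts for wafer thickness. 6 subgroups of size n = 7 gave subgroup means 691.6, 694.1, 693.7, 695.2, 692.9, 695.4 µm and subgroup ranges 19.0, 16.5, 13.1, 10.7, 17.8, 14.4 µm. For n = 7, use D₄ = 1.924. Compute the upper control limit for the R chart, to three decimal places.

R̄ = (19.0 + 16.5 + 13.1 + 10.7 + 17.8 + 14.4) / 6 = 91.5000 / 6 = 15.2500
UCL_R = D₄·R̄ = 1.924 × 15.2500 = 29.3410

29.341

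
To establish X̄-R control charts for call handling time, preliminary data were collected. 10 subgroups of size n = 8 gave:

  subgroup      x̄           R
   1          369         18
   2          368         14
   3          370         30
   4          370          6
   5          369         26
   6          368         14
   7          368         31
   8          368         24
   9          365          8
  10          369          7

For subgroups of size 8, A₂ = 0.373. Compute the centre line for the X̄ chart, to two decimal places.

368.40

X̄̄ = (369 + 368 + 370 + 370 + 369 + 368 + 368 + 368 + 365 + 369) / 10 = 3684.0000 / 10 = 368.4000
CL = X̄̄ = 368.4000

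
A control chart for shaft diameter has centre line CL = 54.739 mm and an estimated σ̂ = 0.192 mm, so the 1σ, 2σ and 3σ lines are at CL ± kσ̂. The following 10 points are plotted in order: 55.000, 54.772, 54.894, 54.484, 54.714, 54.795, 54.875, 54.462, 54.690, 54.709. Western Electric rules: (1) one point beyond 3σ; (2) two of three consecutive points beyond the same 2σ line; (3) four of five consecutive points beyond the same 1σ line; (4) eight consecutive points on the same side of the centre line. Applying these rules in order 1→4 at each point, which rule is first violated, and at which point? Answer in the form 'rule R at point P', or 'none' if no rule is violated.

Zone of each point (C = within 1σ̂, B = 1σ̂–2σ̂, A = 2σ̂–3σ̂, * = beyond 3σ̂; sign = side of CL): 1:+B, 2:+C, 3:+C, 4:-B, 5:-C, 6:+C, 7:+C, 8:-B, 9:-C, 10:-C
No rule fires across all 10 points.

none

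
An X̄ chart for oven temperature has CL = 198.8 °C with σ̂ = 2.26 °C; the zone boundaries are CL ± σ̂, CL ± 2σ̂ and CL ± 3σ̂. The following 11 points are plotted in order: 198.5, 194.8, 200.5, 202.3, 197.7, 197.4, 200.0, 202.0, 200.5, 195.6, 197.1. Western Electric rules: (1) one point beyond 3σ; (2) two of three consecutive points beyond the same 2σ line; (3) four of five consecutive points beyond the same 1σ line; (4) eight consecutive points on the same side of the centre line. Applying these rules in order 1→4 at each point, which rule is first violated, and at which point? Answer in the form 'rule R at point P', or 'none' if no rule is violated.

Zone of each point (C = within 1σ̂, B = 1σ̂–2σ̂, A = 2σ̂–3σ̂, * = beyond 3σ̂; sign = side of CL): 1:-C, 2:-B, 3:+C, 4:+B, 5:-C, 6:-C, 7:+C, 8:+B, 9:+C, 10:-B, 11:-C
No rule fires across all 11 points.

none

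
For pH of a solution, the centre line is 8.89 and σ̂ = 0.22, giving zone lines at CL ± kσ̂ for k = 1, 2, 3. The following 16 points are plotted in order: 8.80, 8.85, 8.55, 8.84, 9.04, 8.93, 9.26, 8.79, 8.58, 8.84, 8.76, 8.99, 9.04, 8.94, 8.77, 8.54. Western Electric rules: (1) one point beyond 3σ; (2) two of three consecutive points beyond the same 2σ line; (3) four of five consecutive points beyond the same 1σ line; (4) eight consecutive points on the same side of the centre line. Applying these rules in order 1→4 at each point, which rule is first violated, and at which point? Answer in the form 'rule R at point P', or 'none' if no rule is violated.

Zone of each point (C = within 1σ̂, B = 1σ̂–2σ̂, A = 2σ̂–3σ̂, * = beyond 3σ̂; sign = side of CL): 1:-C, 2:-C, 3:-B, 4:-C, 5:+C, 6:+C, 7:+B, 8:-C, 9:-B, 10:-C, 11:-C, 12:+C, 13:+C, 14:+C, 15:-C, 16:-B
No rule fires across all 16 points.

none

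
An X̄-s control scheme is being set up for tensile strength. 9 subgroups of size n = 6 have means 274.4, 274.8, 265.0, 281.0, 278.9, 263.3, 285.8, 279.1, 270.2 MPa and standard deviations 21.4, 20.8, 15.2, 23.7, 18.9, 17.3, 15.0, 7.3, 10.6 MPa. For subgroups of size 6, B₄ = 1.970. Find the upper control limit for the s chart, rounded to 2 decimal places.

s̄ = (21.4 + 20.8 + 15.2 + 23.7 + 18.9 + 17.3 + 15.0 + 7.3 + 10.6) / 9 = 16.6889
UCL_s = B₄·s̄ = 1.970 × 16.6889 = 32.8771

32.88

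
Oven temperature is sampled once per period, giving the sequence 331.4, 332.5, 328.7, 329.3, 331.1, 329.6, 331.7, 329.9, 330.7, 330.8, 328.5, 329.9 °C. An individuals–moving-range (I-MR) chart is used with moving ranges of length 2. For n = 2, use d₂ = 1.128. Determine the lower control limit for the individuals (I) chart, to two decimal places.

X̄ = (331.4 + 332.5 + 328.7 + 329.3 + 331.1 + 329.6 + 331.7 + 329.9 + 330.7 + 330.8 + 328.5 + 329.9) / 12 = 330.3417
Moving ranges: 1.1, 3.8, 0.6, 1.8, 1.5, 2.1, 1.8, 0.8, 0.1, 2.3, 1.4; M̄R̄ = 17.3000 / 11 = 1.5727
LCL = X̄ − 3·M̄R̄/d₂ = 330.3417 − 3 × 1.5727 / 1.128 = 326.1589

326.16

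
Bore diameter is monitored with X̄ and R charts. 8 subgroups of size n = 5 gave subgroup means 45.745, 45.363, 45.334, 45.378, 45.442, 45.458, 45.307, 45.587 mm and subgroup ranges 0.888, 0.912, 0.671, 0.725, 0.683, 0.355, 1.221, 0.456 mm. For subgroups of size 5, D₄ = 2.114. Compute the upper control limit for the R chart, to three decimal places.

1.562

R̄ = (0.888 + 0.912 + 0.671 + 0.725 + 0.683 + 0.355 + 1.221 + 0.456) / 8 = 5.9110 / 8 = 0.7389
UCL_R = D₄·R̄ = 2.114 × 0.7389 = 1.5620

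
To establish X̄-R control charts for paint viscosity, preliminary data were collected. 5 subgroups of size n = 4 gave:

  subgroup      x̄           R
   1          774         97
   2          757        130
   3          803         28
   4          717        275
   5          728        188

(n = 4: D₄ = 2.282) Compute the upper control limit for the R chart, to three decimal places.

R̄ = (97 + 130 + 28 + 275 + 188) / 5 = 718.0000 / 5 = 143.6000
UCL_R = D₄·R̄ = 2.282 × 143.6000 = 327.6952

327.695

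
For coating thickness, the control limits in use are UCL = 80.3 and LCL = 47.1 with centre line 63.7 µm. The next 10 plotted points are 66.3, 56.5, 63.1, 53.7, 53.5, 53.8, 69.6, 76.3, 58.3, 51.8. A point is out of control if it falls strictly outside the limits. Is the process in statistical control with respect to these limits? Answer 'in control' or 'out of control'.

in control

All 10 points lie within [47.1, 80.3].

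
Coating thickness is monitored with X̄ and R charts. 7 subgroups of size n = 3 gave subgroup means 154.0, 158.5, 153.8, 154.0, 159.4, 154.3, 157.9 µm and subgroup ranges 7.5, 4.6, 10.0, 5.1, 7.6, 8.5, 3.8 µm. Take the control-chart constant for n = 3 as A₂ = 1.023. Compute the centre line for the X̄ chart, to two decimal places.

155.99

X̄̄ = (154.0 + 158.5 + 153.8 + 154.0 + 159.4 + 154.3 + 157.9) / 7 = 1091.9000 / 7 = 155.9857
CL = X̄̄ = 155.9857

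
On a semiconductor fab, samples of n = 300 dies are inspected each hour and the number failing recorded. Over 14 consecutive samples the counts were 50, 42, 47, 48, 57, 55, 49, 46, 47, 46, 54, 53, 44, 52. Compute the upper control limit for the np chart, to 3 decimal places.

68.539

p̄ = Σdᵢ / (k·n) = 690 / (14 × 300) = 0.16429
UCL = np̄ + 3·√(np̄(1−p̄)) = 49.2857 + 3 × √(49.2857×0.83571) = 49.2857 + 3 × 6.4178 = 68.5393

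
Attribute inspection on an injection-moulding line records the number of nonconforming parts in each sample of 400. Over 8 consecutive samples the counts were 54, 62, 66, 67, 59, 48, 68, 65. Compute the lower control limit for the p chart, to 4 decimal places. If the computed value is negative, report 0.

0.0988

p̄ = Σdᵢ / (k·n) = 489 / (8 × 400) = 0.15281
LCL = p̄ − 3·√(p̄(1−p̄)/n) = 0.15281 − 3 × 0.01799 = 0.09884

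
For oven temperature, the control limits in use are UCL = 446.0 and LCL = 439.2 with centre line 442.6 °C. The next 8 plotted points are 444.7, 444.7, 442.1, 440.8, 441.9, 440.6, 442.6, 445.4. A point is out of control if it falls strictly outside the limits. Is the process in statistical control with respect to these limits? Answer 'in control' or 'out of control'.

in control

All 8 points lie within [439.2, 446.0].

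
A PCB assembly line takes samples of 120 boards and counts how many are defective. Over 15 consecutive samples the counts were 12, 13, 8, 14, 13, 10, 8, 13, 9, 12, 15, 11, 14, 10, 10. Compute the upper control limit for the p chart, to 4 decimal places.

p̄ = Σdᵢ / (k·n) = 172 / (15 × 120) = 0.09556
UCL = p̄ + 3·√(p̄(1−p̄)/n) = 0.09556 + 3 × √(0.09556×0.90444/120) = 0.09556 + 3 × 0.02684 = 0.17607

0.1761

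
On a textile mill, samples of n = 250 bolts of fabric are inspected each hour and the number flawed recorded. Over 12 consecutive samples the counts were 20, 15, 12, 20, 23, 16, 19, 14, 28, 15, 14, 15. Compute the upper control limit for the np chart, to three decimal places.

p̄ = Σdᵢ / (k·n) = 211 / (12 × 250) = 0.07033
UCL = np̄ + 3·√(np̄(1−p̄)) = 17.5833 + 3 × √(17.5833×0.92967) = 17.5833 + 3 × 4.0431 = 29.7126

29.713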